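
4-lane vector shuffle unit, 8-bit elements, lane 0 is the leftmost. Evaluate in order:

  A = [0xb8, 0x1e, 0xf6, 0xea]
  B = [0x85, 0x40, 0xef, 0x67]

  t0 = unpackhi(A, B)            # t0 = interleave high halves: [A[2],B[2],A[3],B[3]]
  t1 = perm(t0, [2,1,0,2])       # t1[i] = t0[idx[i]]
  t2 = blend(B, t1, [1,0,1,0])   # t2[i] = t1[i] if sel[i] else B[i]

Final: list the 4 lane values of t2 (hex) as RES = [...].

t0 = [0xf6, 0xef, 0xea, 0x67]
t1 = [0xea, 0xef, 0xf6, 0xea]
t2 = [0xea, 0x40, 0xf6, 0x67]

RES = [ 0xea  0x40  0xf6  0x67 ]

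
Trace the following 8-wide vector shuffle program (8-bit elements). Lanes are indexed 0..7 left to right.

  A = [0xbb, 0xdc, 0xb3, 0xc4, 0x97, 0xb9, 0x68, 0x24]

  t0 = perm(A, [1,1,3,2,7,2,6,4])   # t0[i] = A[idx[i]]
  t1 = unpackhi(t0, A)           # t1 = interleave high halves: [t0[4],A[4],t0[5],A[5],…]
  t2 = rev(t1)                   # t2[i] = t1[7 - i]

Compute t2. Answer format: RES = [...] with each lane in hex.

t0 = [0xdc, 0xdc, 0xc4, 0xb3, 0x24, 0xb3, 0x68, 0x97]
t1 = [0x24, 0x97, 0xb3, 0xb9, 0x68, 0x68, 0x97, 0x24]
t2 = [0x24, 0x97, 0x68, 0x68, 0xb9, 0xb3, 0x97, 0x24]

RES = [0x24, 0x97, 0x68, 0x68, 0xb9, 0xb3, 0x97, 0x24]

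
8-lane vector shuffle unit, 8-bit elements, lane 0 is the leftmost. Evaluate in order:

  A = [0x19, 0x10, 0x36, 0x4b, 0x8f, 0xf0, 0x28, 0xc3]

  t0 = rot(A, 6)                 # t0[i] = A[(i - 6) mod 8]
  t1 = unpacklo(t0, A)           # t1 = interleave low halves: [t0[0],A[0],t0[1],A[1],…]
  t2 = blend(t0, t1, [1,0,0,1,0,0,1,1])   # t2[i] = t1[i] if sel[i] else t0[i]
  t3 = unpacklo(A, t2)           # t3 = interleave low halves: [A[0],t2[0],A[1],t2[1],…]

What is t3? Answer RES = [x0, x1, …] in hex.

t0 = [0x36, 0x4b, 0x8f, 0xf0, 0x28, 0xc3, 0x19, 0x10]
t1 = [0x36, 0x19, 0x4b, 0x10, 0x8f, 0x36, 0xf0, 0x4b]
t2 = [0x36, 0x4b, 0x8f, 0x10, 0x28, 0xc3, 0xf0, 0x4b]
t3 = [0x19, 0x36, 0x10, 0x4b, 0x36, 0x8f, 0x4b, 0x10]

RES = [ 0x19  0x36  0x10  0x4b  0x36  0x8f  0x4b  0x10 ]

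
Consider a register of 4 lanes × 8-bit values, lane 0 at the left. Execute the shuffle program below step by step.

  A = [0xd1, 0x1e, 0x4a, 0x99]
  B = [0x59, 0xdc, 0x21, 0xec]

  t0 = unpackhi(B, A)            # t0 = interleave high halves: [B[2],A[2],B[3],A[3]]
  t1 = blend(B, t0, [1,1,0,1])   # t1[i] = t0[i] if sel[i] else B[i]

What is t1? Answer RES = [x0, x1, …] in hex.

RES = [0x21, 0x4a, 0x21, 0x99]

  t0: 21 4a ec 99
  t1: 21 4a 21 99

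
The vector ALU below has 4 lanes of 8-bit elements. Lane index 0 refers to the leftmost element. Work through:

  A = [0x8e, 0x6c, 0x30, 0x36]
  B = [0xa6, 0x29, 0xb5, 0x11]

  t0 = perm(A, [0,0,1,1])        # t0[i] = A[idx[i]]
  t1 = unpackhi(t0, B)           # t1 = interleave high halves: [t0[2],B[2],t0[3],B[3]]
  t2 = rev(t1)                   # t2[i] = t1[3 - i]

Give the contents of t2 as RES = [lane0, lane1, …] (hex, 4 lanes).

RES = [ 0x11  0x6c  0xb5  0x6c ]

  t0: 8e 8e 6c 6c
  t1: 6c b5 6c 11
  t2: 11 6c b5 6c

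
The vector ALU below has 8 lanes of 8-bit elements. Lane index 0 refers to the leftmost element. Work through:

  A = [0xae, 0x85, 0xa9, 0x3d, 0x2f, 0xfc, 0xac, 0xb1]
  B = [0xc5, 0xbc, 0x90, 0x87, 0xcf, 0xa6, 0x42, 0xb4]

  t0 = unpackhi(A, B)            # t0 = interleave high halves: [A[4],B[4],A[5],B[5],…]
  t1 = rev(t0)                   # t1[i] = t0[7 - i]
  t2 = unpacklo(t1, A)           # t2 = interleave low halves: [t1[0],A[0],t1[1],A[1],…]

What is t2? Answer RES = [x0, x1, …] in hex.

→ t0 |2f|cf|fc|a6|ac|42|b1|b4|
→ t1 |b4|b1|42|ac|a6|fc|cf|2f|
→ t2 |b4|ae|b1|85|42|a9|ac|3d|

RES = [0xb4, 0xae, 0xb1, 0x85, 0x42, 0xa9, 0xac, 0x3d]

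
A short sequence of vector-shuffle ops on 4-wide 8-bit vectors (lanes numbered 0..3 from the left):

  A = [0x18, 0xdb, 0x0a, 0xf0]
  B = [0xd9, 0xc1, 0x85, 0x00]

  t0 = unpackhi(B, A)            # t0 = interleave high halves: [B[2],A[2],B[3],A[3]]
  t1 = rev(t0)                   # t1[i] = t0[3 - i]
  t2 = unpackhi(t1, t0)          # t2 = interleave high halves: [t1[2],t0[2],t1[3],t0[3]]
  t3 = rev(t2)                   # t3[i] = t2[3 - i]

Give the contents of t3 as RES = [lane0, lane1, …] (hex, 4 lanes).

RES = [0xf0, 0x85, 0x00, 0x0a]

  t0: 85 0a 00 f0
  t1: f0 00 0a 85
  t2: 0a 00 85 f0
  t3: f0 85 00 0a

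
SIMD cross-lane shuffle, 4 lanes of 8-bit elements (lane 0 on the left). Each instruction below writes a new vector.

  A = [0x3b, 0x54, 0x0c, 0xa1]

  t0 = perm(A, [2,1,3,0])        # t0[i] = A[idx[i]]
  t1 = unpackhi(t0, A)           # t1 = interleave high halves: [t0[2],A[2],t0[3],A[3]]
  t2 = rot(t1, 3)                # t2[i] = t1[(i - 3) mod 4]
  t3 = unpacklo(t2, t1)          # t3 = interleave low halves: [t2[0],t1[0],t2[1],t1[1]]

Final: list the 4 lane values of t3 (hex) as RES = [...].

RES = [ 0x0c  0xa1  0x3b  0x0c ]

t0 = [0x0c, 0x54, 0xa1, 0x3b]
t1 = [0xa1, 0x0c, 0x3b, 0xa1]
t2 = [0x0c, 0x3b, 0xa1, 0xa1]
t3 = [0x0c, 0xa1, 0x3b, 0x0c]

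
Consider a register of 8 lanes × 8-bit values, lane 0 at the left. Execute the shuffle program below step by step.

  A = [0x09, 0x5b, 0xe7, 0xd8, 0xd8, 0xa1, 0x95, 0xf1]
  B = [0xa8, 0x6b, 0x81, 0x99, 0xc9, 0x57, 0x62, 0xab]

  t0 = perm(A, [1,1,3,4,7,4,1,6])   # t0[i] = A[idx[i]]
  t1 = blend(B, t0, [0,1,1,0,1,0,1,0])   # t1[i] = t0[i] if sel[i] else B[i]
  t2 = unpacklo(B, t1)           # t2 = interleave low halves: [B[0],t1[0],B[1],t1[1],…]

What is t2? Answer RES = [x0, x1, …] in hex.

RES = [ 0xa8  0xa8  0x6b  0x5b  0x81  0xd8  0x99  0x99 ]

→ t0 |5b|5b|d8|d8|f1|d8|5b|95|
→ t1 |a8|5b|d8|99|f1|57|5b|ab|
→ t2 |a8|a8|6b|5b|81|d8|99|99|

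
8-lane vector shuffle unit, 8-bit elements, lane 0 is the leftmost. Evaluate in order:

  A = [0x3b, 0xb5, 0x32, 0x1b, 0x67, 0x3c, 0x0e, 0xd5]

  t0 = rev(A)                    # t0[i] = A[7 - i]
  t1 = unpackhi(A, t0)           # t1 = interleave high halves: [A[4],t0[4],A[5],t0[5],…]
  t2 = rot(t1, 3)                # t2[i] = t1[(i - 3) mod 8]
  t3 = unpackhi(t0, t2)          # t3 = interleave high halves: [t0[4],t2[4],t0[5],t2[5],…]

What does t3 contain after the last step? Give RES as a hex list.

t0 = [0xd5, 0x0e, 0x3c, 0x67, 0x1b, 0x32, 0xb5, 0x3b]
t1 = [0x67, 0x1b, 0x3c, 0x32, 0x0e, 0xb5, 0xd5, 0x3b]
t2 = [0xb5, 0xd5, 0x3b, 0x67, 0x1b, 0x3c, 0x32, 0x0e]
t3 = [0x1b, 0x1b, 0x32, 0x3c, 0xb5, 0x32, 0x3b, 0x0e]

RES = [0x1b, 0x1b, 0x32, 0x3c, 0xb5, 0x32, 0x3b, 0x0e]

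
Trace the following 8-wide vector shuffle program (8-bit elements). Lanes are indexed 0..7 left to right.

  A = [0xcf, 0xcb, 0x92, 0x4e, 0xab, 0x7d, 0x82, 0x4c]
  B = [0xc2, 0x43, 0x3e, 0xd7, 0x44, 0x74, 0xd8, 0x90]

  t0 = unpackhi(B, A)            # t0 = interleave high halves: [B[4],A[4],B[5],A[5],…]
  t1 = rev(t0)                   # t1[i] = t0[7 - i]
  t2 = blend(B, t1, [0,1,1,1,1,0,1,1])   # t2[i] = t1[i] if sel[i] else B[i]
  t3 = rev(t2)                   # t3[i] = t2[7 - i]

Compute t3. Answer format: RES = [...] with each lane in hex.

RES = [0x44, 0xab, 0x74, 0x7d, 0xd8, 0x82, 0x90, 0xc2]

  t0: 44 ab 74 7d d8 82 90 4c
  t1: 4c 90 82 d8 7d 74 ab 44
  t2: c2 90 82 d8 7d 74 ab 44
  t3: 44 ab 74 7d d8 82 90 c2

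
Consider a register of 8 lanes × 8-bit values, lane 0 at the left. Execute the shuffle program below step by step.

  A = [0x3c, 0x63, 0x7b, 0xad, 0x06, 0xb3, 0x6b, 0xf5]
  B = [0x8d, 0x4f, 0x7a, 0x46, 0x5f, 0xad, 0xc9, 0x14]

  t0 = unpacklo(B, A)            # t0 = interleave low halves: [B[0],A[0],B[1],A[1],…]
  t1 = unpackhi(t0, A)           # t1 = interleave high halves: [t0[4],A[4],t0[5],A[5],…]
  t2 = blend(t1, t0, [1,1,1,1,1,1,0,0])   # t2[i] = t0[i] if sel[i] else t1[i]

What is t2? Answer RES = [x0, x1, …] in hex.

t0 = [0x8d, 0x3c, 0x4f, 0x63, 0x7a, 0x7b, 0x46, 0xad]
t1 = [0x7a, 0x06, 0x7b, 0xb3, 0x46, 0x6b, 0xad, 0xf5]
t2 = [0x8d, 0x3c, 0x4f, 0x63, 0x7a, 0x7b, 0xad, 0xf5]

RES = [ 0x8d  0x3c  0x4f  0x63  0x7a  0x7b  0xad  0xf5 ]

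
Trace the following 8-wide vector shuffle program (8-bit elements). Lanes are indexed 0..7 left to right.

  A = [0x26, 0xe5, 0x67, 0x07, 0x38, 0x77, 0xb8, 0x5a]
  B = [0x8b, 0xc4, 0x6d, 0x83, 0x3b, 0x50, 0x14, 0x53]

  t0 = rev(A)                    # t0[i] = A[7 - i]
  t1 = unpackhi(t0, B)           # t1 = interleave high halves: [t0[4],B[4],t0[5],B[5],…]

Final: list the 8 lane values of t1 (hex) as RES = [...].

RES = [0x07, 0x3b, 0x67, 0x50, 0xe5, 0x14, 0x26, 0x53]

  t0: 5a b8 77 38 07 67 e5 26
  t1: 07 3b 67 50 e5 14 26 53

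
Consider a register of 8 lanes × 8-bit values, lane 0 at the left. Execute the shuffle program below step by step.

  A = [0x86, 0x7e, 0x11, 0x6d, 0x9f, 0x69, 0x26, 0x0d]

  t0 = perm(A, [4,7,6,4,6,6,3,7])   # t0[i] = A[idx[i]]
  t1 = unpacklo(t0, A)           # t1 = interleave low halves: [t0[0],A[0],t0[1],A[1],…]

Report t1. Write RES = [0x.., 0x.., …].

RES = [0x9f, 0x86, 0x0d, 0x7e, 0x26, 0x11, 0x9f, 0x6d]

  t0: 9f 0d 26 9f 26 26 6d 0d
  t1: 9f 86 0d 7e 26 11 9f 6d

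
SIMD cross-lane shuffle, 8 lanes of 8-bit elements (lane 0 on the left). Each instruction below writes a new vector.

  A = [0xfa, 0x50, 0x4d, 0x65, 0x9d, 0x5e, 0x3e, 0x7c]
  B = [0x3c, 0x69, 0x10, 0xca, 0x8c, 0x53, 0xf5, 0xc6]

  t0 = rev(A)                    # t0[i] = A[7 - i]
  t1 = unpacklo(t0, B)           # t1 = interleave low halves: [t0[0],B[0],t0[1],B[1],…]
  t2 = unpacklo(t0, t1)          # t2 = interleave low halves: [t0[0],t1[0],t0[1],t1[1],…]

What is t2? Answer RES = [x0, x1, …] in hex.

t0 = [0x7c, 0x3e, 0x5e, 0x9d, 0x65, 0x4d, 0x50, 0xfa]
t1 = [0x7c, 0x3c, 0x3e, 0x69, 0x5e, 0x10, 0x9d, 0xca]
t2 = [0x7c, 0x7c, 0x3e, 0x3c, 0x5e, 0x3e, 0x9d, 0x69]

RES = [0x7c, 0x7c, 0x3e, 0x3c, 0x5e, 0x3e, 0x9d, 0x69]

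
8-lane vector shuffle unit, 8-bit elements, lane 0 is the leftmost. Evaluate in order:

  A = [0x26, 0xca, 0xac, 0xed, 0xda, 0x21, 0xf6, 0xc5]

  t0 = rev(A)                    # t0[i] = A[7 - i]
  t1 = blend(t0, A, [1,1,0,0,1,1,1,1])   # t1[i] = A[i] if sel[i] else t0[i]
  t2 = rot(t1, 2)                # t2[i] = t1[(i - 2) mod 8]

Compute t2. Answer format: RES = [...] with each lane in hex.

→ t0 |c5|f6|21|da|ed|ac|ca|26|
→ t1 |26|ca|21|da|da|21|f6|c5|
→ t2 |f6|c5|26|ca|21|da|da|21|

RES = [0xf6, 0xc5, 0x26, 0xca, 0x21, 0xda, 0xda, 0x21]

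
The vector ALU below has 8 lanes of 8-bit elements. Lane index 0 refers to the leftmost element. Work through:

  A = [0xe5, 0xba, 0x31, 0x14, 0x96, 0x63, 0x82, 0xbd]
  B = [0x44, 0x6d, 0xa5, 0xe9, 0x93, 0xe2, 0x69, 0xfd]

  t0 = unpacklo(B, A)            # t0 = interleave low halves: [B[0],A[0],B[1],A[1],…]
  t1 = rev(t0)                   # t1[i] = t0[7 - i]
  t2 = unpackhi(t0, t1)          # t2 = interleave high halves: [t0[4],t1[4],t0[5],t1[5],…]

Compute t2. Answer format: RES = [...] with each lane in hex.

  t0: 44 e5 6d ba a5 31 e9 14
  t1: 14 e9 31 a5 ba 6d e5 44
  t2: a5 ba 31 6d e9 e5 14 44

RES = [0xa5, 0xba, 0x31, 0x6d, 0xe9, 0xe5, 0x14, 0x44]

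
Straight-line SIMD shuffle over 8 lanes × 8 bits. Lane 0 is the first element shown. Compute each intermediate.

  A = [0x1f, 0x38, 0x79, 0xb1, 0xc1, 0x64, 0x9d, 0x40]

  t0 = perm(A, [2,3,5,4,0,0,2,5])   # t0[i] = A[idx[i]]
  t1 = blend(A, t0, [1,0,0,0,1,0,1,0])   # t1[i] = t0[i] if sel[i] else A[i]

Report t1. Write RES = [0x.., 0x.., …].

RES = [0x79, 0x38, 0x79, 0xb1, 0x1f, 0x64, 0x79, 0x40]

  t0: 79 b1 64 c1 1f 1f 79 64
  t1: 79 38 79 b1 1f 64 79 40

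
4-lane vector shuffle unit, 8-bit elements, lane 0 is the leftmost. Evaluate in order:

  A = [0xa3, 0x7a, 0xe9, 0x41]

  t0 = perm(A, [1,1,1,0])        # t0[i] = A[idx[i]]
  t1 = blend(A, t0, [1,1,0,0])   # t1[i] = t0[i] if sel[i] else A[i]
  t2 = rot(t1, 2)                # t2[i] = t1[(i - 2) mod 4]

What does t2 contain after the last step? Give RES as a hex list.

RES = [0xe9, 0x41, 0x7a, 0x7a]

→ t0 |7a|7a|7a|a3|
→ t1 |7a|7a|e9|41|
→ t2 |e9|41|7a|7a|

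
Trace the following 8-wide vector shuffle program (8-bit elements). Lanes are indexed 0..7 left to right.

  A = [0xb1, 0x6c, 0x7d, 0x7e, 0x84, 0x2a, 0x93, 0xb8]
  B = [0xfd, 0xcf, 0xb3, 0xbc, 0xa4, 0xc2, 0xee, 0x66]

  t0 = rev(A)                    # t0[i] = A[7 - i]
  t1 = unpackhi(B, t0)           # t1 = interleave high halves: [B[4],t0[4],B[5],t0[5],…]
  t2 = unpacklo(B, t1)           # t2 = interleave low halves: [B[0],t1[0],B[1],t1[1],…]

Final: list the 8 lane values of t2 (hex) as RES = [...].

t0 = [0xb8, 0x93, 0x2a, 0x84, 0x7e, 0x7d, 0x6c, 0xb1]
t1 = [0xa4, 0x7e, 0xc2, 0x7d, 0xee, 0x6c, 0x66, 0xb1]
t2 = [0xfd, 0xa4, 0xcf, 0x7e, 0xb3, 0xc2, 0xbc, 0x7d]

RES = [ 0xfd  0xa4  0xcf  0x7e  0xb3  0xc2  0xbc  0x7d ]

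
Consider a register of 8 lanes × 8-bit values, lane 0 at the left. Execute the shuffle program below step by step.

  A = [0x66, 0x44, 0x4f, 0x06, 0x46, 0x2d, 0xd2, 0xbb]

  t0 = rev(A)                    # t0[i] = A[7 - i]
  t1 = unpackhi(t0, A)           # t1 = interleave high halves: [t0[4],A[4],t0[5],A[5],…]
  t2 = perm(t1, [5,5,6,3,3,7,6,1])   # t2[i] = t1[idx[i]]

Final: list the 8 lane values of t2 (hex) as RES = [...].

  t0: bb d2 2d 46 06 4f 44 66
  t1: 06 46 4f 2d 44 d2 66 bb
  t2: d2 d2 66 2d 2d bb 66 46

RES = [ 0xd2  0xd2  0x66  0x2d  0x2d  0xbb  0x66  0x46 ]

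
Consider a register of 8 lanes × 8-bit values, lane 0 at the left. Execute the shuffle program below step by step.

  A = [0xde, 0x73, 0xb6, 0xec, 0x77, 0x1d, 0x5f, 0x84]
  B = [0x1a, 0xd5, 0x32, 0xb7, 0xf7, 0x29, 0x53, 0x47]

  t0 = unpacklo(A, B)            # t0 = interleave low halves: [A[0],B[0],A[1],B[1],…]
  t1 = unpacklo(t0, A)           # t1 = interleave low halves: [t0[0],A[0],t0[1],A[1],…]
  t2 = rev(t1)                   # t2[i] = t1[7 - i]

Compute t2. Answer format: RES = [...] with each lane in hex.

→ t0 |de|1a|73|d5|b6|32|ec|b7|
→ t1 |de|de|1a|73|73|b6|d5|ec|
→ t2 |ec|d5|b6|73|73|1a|de|de|

RES = [0xec, 0xd5, 0xb6, 0x73, 0x73, 0x1a, 0xde, 0xde]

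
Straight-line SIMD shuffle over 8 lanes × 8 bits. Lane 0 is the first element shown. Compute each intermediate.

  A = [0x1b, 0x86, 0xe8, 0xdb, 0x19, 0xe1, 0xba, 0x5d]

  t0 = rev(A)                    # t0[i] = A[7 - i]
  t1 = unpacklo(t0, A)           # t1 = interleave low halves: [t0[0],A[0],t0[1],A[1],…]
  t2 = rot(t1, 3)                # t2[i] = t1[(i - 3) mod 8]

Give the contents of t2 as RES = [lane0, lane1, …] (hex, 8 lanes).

t0 = [0x5d, 0xba, 0xe1, 0x19, 0xdb, 0xe8, 0x86, 0x1b]
t1 = [0x5d, 0x1b, 0xba, 0x86, 0xe1, 0xe8, 0x19, 0xdb]
t2 = [0xe8, 0x19, 0xdb, 0x5d, 0x1b, 0xba, 0x86, 0xe1]

RES = [ 0xe8  0x19  0xdb  0x5d  0x1b  0xba  0x86  0xe1 ]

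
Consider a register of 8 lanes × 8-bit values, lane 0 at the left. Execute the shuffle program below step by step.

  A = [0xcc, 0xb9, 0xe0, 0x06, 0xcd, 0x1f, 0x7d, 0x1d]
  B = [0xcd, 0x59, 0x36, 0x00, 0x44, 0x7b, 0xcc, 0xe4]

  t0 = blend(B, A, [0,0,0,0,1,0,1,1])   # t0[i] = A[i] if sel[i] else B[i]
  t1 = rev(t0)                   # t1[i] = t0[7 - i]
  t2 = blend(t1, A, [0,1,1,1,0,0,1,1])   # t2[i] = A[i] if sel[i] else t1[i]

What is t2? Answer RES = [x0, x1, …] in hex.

→ t0 |cd|59|36|00|cd|7b|7d|1d|
→ t1 |1d|7d|7b|cd|00|36|59|cd|
→ t2 |1d|b9|e0|06|00|36|7d|1d|

RES = [0x1d, 0xb9, 0xe0, 0x06, 0x00, 0x36, 0x7d, 0x1d]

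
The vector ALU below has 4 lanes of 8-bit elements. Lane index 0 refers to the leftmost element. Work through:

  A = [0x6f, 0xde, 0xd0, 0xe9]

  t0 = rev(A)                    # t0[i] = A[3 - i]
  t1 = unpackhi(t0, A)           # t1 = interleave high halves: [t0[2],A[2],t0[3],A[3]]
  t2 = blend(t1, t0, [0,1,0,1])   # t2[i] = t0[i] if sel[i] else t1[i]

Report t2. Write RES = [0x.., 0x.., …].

RES = [0xde, 0xd0, 0x6f, 0x6f]

  t0: e9 d0 de 6f
  t1: de d0 6f e9
  t2: de d0 6f 6f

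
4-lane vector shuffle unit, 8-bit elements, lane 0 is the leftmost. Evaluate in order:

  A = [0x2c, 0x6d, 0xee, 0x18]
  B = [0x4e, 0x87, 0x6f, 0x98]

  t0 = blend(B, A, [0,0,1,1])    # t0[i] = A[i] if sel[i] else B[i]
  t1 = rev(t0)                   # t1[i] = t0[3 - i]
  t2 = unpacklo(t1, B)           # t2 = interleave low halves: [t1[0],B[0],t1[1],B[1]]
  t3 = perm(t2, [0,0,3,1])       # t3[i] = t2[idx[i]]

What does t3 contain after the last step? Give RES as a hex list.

RES = [ 0x18  0x18  0x87  0x4e ]

→ t0 |4e|87|ee|18|
→ t1 |18|ee|87|4e|
→ t2 |18|4e|ee|87|
→ t3 |18|18|87|4e|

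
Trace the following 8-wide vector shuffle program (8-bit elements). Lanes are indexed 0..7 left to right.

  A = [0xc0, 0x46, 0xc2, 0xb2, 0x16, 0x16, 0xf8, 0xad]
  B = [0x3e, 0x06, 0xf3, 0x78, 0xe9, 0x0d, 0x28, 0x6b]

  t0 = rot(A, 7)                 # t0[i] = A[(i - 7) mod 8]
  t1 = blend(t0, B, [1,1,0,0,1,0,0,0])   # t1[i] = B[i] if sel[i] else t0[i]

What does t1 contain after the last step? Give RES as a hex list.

RES = [0x3e, 0x06, 0xb2, 0x16, 0xe9, 0xf8, 0xad, 0xc0]

  t0: 46 c2 b2 16 16 f8 ad c0
  t1: 3e 06 b2 16 e9 f8 ad c0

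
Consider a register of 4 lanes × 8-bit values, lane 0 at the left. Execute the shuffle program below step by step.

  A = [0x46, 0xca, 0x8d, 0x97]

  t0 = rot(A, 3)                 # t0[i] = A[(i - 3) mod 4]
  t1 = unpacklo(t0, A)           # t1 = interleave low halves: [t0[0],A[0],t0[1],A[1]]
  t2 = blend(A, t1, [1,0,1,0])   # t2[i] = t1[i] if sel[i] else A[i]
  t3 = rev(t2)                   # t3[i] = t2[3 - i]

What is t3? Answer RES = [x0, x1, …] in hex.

t0 = [0xca, 0x8d, 0x97, 0x46]
t1 = [0xca, 0x46, 0x8d, 0xca]
t2 = [0xca, 0xca, 0x8d, 0x97]
t3 = [0x97, 0x8d, 0xca, 0xca]

RES = [0x97, 0x8d, 0xca, 0xca]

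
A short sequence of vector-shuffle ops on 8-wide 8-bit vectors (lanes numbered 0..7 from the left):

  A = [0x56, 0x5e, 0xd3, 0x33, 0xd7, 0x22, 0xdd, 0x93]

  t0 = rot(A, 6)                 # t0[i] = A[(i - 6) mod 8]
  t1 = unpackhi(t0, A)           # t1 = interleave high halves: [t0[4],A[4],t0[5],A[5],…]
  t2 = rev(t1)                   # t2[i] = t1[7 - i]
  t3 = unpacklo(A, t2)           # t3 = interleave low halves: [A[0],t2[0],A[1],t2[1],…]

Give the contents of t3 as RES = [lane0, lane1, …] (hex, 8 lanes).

RES = [0x56, 0x93, 0x5e, 0x5e, 0xd3, 0xdd, 0x33, 0x56]

  t0: d3 33 d7 22 dd 93 56 5e
  t1: dd d7 93 22 56 dd 5e 93
  t2: 93 5e dd 56 22 93 d7 dd
  t3: 56 93 5e 5e d3 dd 33 56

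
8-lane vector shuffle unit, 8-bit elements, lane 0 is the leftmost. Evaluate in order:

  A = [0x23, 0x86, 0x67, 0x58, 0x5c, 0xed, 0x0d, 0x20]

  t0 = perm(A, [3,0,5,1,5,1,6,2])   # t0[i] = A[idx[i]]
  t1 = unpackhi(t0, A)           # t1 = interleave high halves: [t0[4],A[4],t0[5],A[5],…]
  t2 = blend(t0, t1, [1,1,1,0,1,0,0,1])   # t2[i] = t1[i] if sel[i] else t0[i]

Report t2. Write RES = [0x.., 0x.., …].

RES = [ 0xed  0x5c  0x86  0x86  0x0d  0x86  0x0d  0x20 ]

→ t0 |58|23|ed|86|ed|86|0d|67|
→ t1 |ed|5c|86|ed|0d|0d|67|20|
→ t2 |ed|5c|86|86|0d|86|0d|20|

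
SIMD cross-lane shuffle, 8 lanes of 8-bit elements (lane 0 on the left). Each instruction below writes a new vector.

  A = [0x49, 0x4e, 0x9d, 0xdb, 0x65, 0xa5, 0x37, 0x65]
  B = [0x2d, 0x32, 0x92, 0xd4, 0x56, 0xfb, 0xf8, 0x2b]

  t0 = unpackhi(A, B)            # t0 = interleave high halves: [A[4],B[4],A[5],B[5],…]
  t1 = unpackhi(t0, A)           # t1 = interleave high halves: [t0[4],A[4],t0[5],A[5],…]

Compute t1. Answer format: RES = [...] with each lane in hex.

RES = [0x37, 0x65, 0xf8, 0xa5, 0x65, 0x37, 0x2b, 0x65]

  t0: 65 56 a5 fb 37 f8 65 2b
  t1: 37 65 f8 a5 65 37 2b 65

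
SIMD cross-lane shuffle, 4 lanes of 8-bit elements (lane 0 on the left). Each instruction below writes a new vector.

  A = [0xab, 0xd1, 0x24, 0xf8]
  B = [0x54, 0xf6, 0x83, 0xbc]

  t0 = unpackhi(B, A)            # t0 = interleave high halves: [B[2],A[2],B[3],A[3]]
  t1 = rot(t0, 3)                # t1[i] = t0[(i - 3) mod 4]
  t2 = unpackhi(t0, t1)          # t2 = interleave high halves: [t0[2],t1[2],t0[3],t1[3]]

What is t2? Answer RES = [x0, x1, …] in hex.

RES = [0xbc, 0xf8, 0xf8, 0x83]

  t0: 83 24 bc f8
  t1: 24 bc f8 83
  t2: bc f8 f8 83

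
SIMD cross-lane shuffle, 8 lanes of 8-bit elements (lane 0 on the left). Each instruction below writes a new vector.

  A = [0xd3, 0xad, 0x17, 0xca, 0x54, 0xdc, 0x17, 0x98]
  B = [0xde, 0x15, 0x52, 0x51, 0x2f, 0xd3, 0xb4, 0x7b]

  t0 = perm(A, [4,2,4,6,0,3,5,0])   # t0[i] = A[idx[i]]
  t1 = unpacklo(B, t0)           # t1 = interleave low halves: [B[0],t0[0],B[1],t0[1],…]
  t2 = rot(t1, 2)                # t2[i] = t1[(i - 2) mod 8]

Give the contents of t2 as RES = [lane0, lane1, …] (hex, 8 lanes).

→ t0 |54|17|54|17|d3|ca|dc|d3|
→ t1 |de|54|15|17|52|54|51|17|
→ t2 |51|17|de|54|15|17|52|54|

RES = [ 0x51  0x17  0xde  0x54  0x15  0x17  0x52  0x54 ]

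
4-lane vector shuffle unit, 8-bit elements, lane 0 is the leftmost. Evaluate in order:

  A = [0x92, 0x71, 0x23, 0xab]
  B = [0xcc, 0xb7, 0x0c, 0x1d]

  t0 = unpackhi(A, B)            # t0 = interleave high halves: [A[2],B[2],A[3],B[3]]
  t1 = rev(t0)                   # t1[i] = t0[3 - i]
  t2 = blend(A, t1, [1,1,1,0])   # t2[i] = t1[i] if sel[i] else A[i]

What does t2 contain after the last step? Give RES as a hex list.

RES = [0x1d, 0xab, 0x0c, 0xab]

  t0: 23 0c ab 1d
  t1: 1d ab 0c 23
  t2: 1d ab 0c ab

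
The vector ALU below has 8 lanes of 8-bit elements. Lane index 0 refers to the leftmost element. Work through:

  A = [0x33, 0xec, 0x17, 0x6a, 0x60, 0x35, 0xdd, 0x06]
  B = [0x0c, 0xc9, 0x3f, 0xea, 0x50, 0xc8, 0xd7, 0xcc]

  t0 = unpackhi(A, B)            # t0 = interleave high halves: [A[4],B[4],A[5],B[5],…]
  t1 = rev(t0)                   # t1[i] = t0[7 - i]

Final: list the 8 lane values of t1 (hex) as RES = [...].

RES = [ 0xcc  0x06  0xd7  0xdd  0xc8  0x35  0x50  0x60 ]

t0 = [0x60, 0x50, 0x35, 0xc8, 0xdd, 0xd7, 0x06, 0xcc]
t1 = [0xcc, 0x06, 0xd7, 0xdd, 0xc8, 0x35, 0x50, 0x60]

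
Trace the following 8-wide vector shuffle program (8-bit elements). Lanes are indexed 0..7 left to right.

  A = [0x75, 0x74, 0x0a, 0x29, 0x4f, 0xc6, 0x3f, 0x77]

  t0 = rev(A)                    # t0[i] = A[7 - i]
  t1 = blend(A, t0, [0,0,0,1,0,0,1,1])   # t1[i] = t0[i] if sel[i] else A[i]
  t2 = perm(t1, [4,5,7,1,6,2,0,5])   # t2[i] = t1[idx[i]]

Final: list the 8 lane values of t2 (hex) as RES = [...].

RES = [ 0x4f  0xc6  0x75  0x74  0x74  0x0a  0x75  0xc6 ]

  t0: 77 3f c6 4f 29 0a 74 75
  t1: 75 74 0a 4f 4f c6 74 75
  t2: 4f c6 75 74 74 0a 75 c6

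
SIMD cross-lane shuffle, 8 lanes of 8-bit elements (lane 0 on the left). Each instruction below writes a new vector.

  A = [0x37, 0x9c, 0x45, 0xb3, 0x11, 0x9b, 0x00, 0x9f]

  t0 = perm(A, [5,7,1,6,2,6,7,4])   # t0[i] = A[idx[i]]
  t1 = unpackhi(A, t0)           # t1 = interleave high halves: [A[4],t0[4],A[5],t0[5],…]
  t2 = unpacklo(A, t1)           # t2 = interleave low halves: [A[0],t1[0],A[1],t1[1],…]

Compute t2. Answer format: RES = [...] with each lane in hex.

  t0: 9b 9f 9c 00 45 00 9f 11
  t1: 11 45 9b 00 00 9f 9f 11
  t2: 37 11 9c 45 45 9b b3 00

RES = [0x37, 0x11, 0x9c, 0x45, 0x45, 0x9b, 0xb3, 0x00]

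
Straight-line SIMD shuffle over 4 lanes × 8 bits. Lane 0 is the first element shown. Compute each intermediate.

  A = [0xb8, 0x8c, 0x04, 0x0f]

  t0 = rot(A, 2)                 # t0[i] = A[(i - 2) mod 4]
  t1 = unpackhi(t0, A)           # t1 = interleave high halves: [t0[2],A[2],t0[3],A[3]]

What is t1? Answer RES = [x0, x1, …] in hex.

RES = [0xb8, 0x04, 0x8c, 0x0f]

t0 = [0x04, 0x0f, 0xb8, 0x8c]
t1 = [0xb8, 0x04, 0x8c, 0x0f]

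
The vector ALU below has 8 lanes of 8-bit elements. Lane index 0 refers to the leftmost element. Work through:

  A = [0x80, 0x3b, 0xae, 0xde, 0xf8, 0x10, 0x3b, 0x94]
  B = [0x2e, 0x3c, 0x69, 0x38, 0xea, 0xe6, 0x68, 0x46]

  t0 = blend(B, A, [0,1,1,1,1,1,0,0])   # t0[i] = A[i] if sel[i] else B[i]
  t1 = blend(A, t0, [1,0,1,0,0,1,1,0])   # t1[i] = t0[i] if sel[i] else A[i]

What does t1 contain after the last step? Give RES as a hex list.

→ t0 |2e|3b|ae|de|f8|10|68|46|
→ t1 |2e|3b|ae|de|f8|10|68|94|

RES = [0x2e, 0x3b, 0xae, 0xde, 0xf8, 0x10, 0x68, 0x94]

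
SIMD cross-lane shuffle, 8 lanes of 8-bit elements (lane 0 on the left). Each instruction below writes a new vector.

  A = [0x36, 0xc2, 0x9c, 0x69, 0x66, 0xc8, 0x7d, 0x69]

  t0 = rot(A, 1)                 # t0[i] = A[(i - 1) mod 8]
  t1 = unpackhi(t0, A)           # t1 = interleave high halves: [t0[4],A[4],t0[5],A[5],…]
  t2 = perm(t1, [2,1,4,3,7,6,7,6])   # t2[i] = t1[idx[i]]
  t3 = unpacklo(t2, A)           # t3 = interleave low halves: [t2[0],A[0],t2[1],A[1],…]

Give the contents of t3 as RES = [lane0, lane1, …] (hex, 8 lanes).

  t0: 69 36 c2 9c 69 66 c8 7d
  t1: 69 66 66 c8 c8 7d 7d 69
  t2: 66 66 c8 c8 69 7d 69 7d
  t3: 66 36 66 c2 c8 9c c8 69

RES = [0x66, 0x36, 0x66, 0xc2, 0xc8, 0x9c, 0xc8, 0x69]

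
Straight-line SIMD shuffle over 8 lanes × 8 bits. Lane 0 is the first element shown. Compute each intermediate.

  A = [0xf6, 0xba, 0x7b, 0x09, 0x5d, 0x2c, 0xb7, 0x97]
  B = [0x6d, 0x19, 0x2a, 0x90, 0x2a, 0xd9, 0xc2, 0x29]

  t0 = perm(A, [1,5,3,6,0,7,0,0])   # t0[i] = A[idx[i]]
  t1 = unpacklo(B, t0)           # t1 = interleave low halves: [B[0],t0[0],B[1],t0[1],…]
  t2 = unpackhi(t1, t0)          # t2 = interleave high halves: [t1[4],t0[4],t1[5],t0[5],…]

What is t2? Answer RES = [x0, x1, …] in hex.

RES = [ 0x2a  0xf6  0x09  0x97  0x90  0xf6  0xb7  0xf6 ]

→ t0 |ba|2c|09|b7|f6|97|f6|f6|
→ t1 |6d|ba|19|2c|2a|09|90|b7|
→ t2 |2a|f6|09|97|90|f6|b7|f6|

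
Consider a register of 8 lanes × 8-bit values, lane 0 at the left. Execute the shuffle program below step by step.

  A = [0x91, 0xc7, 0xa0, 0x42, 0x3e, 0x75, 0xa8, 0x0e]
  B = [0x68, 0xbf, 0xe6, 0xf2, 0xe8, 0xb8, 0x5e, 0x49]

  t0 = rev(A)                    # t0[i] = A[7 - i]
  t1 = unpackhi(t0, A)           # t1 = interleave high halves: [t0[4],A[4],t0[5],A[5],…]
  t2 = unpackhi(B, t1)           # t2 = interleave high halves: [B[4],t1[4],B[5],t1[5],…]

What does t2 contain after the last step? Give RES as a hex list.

  t0: 0e a8 75 3e 42 a0 c7 91
  t1: 42 3e a0 75 c7 a8 91 0e
  t2: e8 c7 b8 a8 5e 91 49 0e

RES = [0xe8, 0xc7, 0xb8, 0xa8, 0x5e, 0x91, 0x49, 0x0e]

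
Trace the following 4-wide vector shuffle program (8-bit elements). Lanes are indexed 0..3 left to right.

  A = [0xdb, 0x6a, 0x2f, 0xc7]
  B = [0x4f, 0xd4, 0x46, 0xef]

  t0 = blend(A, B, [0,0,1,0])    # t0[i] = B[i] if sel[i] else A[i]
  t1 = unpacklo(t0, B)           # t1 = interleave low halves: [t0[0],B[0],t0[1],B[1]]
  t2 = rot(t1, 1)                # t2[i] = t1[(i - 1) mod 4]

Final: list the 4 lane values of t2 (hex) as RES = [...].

→ t0 |db|6a|46|c7|
→ t1 |db|4f|6a|d4|
→ t2 |d4|db|4f|6a|

RES = [ 0xd4  0xdb  0x4f  0x6a ]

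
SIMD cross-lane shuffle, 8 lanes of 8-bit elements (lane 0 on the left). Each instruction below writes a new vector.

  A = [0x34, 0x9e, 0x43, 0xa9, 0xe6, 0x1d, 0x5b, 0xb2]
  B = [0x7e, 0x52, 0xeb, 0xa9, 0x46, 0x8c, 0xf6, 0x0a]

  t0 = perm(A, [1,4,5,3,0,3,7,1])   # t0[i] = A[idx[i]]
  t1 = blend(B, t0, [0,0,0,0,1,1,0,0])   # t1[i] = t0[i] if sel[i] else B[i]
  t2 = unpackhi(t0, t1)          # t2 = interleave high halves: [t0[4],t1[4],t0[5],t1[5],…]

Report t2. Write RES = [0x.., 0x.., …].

→ t0 |9e|e6|1d|a9|34|a9|b2|9e|
→ t1 |7e|52|eb|a9|34|a9|f6|0a|
→ t2 |34|34|a9|a9|b2|f6|9e|0a|

RES = [ 0x34  0x34  0xa9  0xa9  0xb2  0xf6  0x9e  0x0a ]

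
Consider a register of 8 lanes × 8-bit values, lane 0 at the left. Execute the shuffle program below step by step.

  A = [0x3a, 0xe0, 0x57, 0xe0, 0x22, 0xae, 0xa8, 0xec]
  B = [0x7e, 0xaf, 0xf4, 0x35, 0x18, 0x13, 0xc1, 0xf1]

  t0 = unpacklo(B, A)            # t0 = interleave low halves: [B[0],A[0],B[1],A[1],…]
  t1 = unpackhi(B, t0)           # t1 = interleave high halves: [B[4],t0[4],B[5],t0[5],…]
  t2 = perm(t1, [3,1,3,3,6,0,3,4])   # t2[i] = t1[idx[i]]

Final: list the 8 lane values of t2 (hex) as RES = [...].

RES = [ 0x57  0xf4  0x57  0x57  0xf1  0x18  0x57  0xc1 ]

t0 = [0x7e, 0x3a, 0xaf, 0xe0, 0xf4, 0x57, 0x35, 0xe0]
t1 = [0x18, 0xf4, 0x13, 0x57, 0xc1, 0x35, 0xf1, 0xe0]
t2 = [0x57, 0xf4, 0x57, 0x57, 0xf1, 0x18, 0x57, 0xc1]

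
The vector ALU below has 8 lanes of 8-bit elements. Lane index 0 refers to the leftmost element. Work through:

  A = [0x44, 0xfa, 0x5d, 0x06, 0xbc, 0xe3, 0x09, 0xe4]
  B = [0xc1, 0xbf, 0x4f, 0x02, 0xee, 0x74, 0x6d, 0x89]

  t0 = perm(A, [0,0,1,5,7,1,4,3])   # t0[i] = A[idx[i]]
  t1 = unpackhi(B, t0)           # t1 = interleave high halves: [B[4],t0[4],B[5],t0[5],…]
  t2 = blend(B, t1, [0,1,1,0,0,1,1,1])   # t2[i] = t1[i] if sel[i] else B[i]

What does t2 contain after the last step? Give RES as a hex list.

t0 = [0x44, 0x44, 0xfa, 0xe3, 0xe4, 0xfa, 0xbc, 0x06]
t1 = [0xee, 0xe4, 0x74, 0xfa, 0x6d, 0xbc, 0x89, 0x06]
t2 = [0xc1, 0xe4, 0x74, 0x02, 0xee, 0xbc, 0x89, 0x06]

RES = [ 0xc1  0xe4  0x74  0x02  0xee  0xbc  0x89  0x06 ]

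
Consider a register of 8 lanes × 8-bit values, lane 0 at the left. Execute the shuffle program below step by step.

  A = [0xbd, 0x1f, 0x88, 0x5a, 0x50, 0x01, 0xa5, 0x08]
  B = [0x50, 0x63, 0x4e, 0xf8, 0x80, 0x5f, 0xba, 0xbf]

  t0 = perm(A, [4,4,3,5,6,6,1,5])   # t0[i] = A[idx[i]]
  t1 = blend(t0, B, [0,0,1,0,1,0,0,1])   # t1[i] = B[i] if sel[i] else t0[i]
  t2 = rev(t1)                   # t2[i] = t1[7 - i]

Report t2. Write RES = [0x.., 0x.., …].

RES = [0xbf, 0x1f, 0xa5, 0x80, 0x01, 0x4e, 0x50, 0x50]

  t0: 50 50 5a 01 a5 a5 1f 01
  t1: 50 50 4e 01 80 a5 1f bf
  t2: bf 1f a5 80 01 4e 50 50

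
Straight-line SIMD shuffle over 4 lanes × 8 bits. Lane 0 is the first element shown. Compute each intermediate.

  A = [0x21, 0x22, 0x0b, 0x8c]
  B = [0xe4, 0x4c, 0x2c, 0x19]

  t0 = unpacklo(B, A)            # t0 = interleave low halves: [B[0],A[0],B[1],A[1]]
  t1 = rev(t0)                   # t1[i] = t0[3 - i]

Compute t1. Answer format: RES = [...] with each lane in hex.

RES = [0x22, 0x4c, 0x21, 0xe4]

t0 = [0xe4, 0x21, 0x4c, 0x22]
t1 = [0x22, 0x4c, 0x21, 0xe4]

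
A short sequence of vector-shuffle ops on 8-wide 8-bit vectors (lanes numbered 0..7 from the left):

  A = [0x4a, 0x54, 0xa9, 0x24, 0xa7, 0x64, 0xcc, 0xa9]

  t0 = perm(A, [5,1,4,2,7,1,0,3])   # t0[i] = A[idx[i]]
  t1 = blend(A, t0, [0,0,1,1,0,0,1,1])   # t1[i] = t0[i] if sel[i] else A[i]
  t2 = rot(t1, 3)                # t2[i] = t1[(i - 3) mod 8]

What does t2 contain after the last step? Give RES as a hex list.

RES = [0x64, 0x4a, 0x24, 0x4a, 0x54, 0xa7, 0xa9, 0xa7]

  t0: 64 54 a7 a9 a9 54 4a 24
  t1: 4a 54 a7 a9 a7 64 4a 24
  t2: 64 4a 24 4a 54 a7 a9 a7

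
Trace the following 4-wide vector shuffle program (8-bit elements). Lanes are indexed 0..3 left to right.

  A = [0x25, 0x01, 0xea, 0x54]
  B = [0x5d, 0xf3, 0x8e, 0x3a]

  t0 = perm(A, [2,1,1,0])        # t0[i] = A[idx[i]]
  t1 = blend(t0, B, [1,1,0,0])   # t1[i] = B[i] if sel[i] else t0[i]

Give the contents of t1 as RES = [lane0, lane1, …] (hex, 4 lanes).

t0 = [0xea, 0x01, 0x01, 0x25]
t1 = [0x5d, 0xf3, 0x01, 0x25]

RES = [0x5d, 0xf3, 0x01, 0x25]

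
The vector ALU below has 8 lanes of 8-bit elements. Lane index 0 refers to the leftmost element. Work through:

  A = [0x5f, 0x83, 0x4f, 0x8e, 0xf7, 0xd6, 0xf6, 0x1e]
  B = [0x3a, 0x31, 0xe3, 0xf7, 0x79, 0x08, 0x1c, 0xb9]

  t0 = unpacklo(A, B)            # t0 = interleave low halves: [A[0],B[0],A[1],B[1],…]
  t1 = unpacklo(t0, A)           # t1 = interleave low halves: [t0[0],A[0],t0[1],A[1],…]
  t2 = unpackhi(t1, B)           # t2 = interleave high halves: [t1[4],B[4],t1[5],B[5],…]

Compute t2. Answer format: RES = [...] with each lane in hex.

→ t0 |5f|3a|83|31|4f|e3|8e|f7|
→ t1 |5f|5f|3a|83|83|4f|31|8e|
→ t2 |83|79|4f|08|31|1c|8e|b9|

RES = [0x83, 0x79, 0x4f, 0x08, 0x31, 0x1c, 0x8e, 0xb9]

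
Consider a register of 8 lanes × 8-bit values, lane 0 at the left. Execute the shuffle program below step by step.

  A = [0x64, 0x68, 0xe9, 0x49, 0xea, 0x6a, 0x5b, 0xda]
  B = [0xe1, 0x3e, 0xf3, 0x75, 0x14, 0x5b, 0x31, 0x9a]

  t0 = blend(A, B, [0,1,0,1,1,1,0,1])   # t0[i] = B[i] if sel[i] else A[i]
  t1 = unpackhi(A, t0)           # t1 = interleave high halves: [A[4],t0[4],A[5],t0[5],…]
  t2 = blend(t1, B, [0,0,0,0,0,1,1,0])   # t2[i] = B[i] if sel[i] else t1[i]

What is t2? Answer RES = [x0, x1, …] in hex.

  t0: 64 3e e9 75 14 5b 5b 9a
  t1: ea 14 6a 5b 5b 5b da 9a
  t2: ea 14 6a 5b 5b 5b 31 9a

RES = [0xea, 0x14, 0x6a, 0x5b, 0x5b, 0x5b, 0x31, 0x9a]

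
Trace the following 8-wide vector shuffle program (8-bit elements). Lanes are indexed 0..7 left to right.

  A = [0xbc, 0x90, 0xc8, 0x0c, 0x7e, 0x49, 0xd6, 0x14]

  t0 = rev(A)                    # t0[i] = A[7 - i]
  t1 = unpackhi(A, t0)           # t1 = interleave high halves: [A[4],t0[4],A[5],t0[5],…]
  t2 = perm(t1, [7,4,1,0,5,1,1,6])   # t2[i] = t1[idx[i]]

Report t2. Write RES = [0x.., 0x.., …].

RES = [ 0xbc  0xd6  0x0c  0x7e  0x90  0x0c  0x0c  0x14 ]

→ t0 |14|d6|49|7e|0c|c8|90|bc|
→ t1 |7e|0c|49|c8|d6|90|14|bc|
→ t2 |bc|d6|0c|7e|90|0c|0c|14|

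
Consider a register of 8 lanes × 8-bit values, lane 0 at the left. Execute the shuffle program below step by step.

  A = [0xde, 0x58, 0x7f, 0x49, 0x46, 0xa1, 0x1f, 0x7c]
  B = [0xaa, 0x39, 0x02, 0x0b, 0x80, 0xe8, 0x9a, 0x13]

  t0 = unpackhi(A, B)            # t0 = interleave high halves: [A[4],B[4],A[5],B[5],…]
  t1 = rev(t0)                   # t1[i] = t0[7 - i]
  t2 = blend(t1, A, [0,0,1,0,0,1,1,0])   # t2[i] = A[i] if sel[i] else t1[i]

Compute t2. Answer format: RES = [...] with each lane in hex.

RES = [0x13, 0x7c, 0x7f, 0x1f, 0xe8, 0xa1, 0x1f, 0x46]

  t0: 46 80 a1 e8 1f 9a 7c 13
  t1: 13 7c 9a 1f e8 a1 80 46
  t2: 13 7c 7f 1f e8 a1 1f 46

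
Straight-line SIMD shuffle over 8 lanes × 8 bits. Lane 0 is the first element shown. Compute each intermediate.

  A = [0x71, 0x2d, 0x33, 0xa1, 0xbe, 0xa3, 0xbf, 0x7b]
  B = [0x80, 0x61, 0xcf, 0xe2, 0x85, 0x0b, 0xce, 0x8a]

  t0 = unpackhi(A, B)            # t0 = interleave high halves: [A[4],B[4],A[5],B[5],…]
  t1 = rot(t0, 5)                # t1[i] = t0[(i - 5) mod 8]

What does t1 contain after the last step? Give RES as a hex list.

RES = [0x0b, 0xbf, 0xce, 0x7b, 0x8a, 0xbe, 0x85, 0xa3]

→ t0 |be|85|a3|0b|bf|ce|7b|8a|
→ t1 |0b|bf|ce|7b|8a|be|85|a3|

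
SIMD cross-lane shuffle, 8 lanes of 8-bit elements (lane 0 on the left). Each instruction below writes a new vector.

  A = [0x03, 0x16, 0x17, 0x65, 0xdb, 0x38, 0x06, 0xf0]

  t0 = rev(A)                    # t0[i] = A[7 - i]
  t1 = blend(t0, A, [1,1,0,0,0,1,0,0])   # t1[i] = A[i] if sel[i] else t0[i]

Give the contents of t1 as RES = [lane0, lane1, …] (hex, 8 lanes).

RES = [ 0x03  0x16  0x38  0xdb  0x65  0x38  0x16  0x03 ]

→ t0 |f0|06|38|db|65|17|16|03|
→ t1 |03|16|38|db|65|38|16|03|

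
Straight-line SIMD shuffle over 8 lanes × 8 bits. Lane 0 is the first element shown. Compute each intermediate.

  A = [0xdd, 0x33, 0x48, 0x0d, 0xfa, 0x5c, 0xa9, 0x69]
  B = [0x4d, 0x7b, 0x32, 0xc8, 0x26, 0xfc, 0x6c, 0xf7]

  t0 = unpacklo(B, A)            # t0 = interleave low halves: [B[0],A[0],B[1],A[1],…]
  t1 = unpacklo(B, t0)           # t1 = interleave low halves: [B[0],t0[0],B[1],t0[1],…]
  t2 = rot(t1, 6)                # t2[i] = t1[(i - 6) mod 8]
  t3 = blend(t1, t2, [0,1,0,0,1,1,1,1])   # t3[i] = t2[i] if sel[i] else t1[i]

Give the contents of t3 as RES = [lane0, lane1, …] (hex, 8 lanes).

RES = [0x4d, 0xdd, 0x7b, 0xdd, 0xc8, 0x33, 0x4d, 0x4d]

  t0: 4d dd 7b 33 32 48 c8 0d
  t1: 4d 4d 7b dd 32 7b c8 33
  t2: 7b dd 32 7b c8 33 4d 4d
  t3: 4d dd 7b dd c8 33 4d 4d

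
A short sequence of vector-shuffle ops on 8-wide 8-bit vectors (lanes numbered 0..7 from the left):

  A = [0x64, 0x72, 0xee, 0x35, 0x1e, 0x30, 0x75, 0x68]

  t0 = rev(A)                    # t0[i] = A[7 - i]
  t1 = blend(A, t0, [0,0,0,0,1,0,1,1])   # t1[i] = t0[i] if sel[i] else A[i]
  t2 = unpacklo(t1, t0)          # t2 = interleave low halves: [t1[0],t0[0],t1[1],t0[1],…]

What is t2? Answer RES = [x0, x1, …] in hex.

t0 = [0x68, 0x75, 0x30, 0x1e, 0x35, 0xee, 0x72, 0x64]
t1 = [0x64, 0x72, 0xee, 0x35, 0x35, 0x30, 0x72, 0x64]
t2 = [0x64, 0x68, 0x72, 0x75, 0xee, 0x30, 0x35, 0x1e]

RES = [0x64, 0x68, 0x72, 0x75, 0xee, 0x30, 0x35, 0x1e]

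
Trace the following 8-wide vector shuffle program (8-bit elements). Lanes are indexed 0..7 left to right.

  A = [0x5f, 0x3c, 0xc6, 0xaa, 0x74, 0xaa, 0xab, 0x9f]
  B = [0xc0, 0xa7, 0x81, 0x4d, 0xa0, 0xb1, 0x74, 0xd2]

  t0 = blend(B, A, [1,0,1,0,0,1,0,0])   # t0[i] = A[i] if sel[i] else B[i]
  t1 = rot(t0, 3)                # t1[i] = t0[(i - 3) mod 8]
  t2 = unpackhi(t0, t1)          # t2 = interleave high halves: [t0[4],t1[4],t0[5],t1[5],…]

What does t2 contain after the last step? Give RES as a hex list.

  t0: 5f a7 c6 4d a0 aa 74 d2
  t1: aa 74 d2 5f a7 c6 4d a0
  t2: a0 a7 aa c6 74 4d d2 a0

RES = [ 0xa0  0xa7  0xaa  0xc6  0x74  0x4d  0xd2  0xa0 ]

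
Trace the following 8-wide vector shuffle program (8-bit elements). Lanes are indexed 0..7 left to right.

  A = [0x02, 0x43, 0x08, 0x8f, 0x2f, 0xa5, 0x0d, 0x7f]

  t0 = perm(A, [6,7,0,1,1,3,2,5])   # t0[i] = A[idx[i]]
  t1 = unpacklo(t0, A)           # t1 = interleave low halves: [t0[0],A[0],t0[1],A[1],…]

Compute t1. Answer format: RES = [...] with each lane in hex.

RES = [0x0d, 0x02, 0x7f, 0x43, 0x02, 0x08, 0x43, 0x8f]

t0 = [0x0d, 0x7f, 0x02, 0x43, 0x43, 0x8f, 0x08, 0xa5]
t1 = [0x0d, 0x02, 0x7f, 0x43, 0x02, 0x08, 0x43, 0x8f]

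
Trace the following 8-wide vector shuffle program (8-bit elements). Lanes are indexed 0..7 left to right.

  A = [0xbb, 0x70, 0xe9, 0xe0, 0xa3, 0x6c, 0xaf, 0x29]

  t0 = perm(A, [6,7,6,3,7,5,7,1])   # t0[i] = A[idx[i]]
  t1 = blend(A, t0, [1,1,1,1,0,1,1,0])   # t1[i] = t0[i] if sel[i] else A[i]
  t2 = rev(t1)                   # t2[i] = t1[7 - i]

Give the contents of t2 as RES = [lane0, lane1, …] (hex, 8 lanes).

RES = [0x29, 0x29, 0x6c, 0xa3, 0xe0, 0xaf, 0x29, 0xaf]

  t0: af 29 af e0 29 6c 29 70
  t1: af 29 af e0 a3 6c 29 29
  t2: 29 29 6c a3 e0 af 29 af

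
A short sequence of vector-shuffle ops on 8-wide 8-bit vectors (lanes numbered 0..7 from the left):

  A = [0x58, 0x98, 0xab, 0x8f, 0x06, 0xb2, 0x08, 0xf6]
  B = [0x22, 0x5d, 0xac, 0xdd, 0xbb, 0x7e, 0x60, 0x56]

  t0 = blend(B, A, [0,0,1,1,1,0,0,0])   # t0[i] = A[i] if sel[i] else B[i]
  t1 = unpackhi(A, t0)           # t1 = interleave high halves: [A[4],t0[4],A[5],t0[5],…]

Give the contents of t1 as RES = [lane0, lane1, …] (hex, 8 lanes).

→ t0 |22|5d|ab|8f|06|7e|60|56|
→ t1 |06|06|b2|7e|08|60|f6|56|

RES = [ 0x06  0x06  0xb2  0x7e  0x08  0x60  0xf6  0x56 ]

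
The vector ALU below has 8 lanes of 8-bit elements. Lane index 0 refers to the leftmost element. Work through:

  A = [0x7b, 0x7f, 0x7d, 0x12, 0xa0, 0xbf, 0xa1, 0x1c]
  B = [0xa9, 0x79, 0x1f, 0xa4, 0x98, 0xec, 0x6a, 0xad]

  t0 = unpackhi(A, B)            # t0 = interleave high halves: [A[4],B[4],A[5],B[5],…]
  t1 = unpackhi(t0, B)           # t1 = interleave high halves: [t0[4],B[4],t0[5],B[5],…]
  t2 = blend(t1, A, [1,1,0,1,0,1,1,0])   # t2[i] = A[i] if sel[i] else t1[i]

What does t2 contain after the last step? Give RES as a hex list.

t0 = [0xa0, 0x98, 0xbf, 0xec, 0xa1, 0x6a, 0x1c, 0xad]
t1 = [0xa1, 0x98, 0x6a, 0xec, 0x1c, 0x6a, 0xad, 0xad]
t2 = [0x7b, 0x7f, 0x6a, 0x12, 0x1c, 0xbf, 0xa1, 0xad]

RES = [ 0x7b  0x7f  0x6a  0x12  0x1c  0xbf  0xa1  0xad ]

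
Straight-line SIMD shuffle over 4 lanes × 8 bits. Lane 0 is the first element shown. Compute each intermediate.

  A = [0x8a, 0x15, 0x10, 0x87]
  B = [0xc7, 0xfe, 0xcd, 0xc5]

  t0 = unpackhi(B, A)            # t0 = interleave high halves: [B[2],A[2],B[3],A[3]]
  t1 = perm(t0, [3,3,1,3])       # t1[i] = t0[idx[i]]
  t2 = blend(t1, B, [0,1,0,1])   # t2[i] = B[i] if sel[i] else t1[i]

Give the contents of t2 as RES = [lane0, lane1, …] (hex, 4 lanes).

RES = [0x87, 0xfe, 0x10, 0xc5]

  t0: cd 10 c5 87
  t1: 87 87 10 87
  t2: 87 fe 10 c5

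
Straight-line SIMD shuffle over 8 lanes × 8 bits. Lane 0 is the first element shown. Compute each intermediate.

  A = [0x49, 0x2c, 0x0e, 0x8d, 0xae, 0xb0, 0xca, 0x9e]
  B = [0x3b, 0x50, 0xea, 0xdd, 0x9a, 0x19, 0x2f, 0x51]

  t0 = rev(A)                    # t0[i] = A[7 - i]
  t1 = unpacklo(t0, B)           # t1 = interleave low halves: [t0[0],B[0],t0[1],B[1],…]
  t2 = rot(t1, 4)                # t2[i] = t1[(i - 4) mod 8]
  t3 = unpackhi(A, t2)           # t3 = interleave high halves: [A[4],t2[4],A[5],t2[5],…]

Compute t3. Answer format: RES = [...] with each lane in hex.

t0 = [0x9e, 0xca, 0xb0, 0xae, 0x8d, 0x0e, 0x2c, 0x49]
t1 = [0x9e, 0x3b, 0xca, 0x50, 0xb0, 0xea, 0xae, 0xdd]
t2 = [0xb0, 0xea, 0xae, 0xdd, 0x9e, 0x3b, 0xca, 0x50]
t3 = [0xae, 0x9e, 0xb0, 0x3b, 0xca, 0xca, 0x9e, 0x50]

RES = [ 0xae  0x9e  0xb0  0x3b  0xca  0xca  0x9e  0x50 ]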